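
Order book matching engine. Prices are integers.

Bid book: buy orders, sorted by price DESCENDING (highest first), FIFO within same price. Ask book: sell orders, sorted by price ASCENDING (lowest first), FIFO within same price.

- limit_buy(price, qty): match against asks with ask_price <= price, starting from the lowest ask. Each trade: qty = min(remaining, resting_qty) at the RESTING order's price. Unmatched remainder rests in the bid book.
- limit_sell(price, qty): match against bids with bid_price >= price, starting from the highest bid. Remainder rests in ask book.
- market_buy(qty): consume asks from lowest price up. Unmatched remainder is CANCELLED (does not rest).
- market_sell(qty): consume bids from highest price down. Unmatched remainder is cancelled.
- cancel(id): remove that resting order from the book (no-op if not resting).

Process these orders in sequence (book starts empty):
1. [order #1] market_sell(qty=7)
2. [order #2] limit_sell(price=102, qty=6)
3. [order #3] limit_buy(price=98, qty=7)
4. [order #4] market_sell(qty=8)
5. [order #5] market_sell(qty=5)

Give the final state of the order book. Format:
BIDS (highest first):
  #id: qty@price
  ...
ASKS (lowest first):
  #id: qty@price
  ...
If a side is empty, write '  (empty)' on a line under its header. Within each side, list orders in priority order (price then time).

Answer: BIDS (highest first):
  (empty)
ASKS (lowest first):
  #2: 6@102

Derivation:
After op 1 [order #1] market_sell(qty=7): fills=none; bids=[-] asks=[-]
After op 2 [order #2] limit_sell(price=102, qty=6): fills=none; bids=[-] asks=[#2:6@102]
After op 3 [order #3] limit_buy(price=98, qty=7): fills=none; bids=[#3:7@98] asks=[#2:6@102]
After op 4 [order #4] market_sell(qty=8): fills=#3x#4:7@98; bids=[-] asks=[#2:6@102]
After op 5 [order #5] market_sell(qty=5): fills=none; bids=[-] asks=[#2:6@102]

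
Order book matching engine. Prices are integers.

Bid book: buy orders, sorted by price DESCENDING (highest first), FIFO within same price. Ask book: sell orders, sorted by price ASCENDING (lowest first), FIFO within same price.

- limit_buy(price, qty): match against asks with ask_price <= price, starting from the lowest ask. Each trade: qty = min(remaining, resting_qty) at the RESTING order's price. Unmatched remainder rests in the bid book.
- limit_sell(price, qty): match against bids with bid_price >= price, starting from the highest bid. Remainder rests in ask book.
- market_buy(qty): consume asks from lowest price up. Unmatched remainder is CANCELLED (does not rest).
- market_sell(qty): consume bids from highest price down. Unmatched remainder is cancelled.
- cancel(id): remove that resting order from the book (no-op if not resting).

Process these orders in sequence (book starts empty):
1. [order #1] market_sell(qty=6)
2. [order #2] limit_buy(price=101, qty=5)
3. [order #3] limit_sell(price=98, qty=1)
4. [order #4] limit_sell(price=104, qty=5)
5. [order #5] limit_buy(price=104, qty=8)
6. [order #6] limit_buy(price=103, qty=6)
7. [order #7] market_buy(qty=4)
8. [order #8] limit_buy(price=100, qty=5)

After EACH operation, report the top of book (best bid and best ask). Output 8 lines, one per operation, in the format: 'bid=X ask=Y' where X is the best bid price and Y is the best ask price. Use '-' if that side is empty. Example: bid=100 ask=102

Answer: bid=- ask=-
bid=101 ask=-
bid=101 ask=-
bid=101 ask=104
bid=104 ask=-
bid=104 ask=-
bid=104 ask=-
bid=104 ask=-

Derivation:
After op 1 [order #1] market_sell(qty=6): fills=none; bids=[-] asks=[-]
After op 2 [order #2] limit_buy(price=101, qty=5): fills=none; bids=[#2:5@101] asks=[-]
After op 3 [order #3] limit_sell(price=98, qty=1): fills=#2x#3:1@101; bids=[#2:4@101] asks=[-]
After op 4 [order #4] limit_sell(price=104, qty=5): fills=none; bids=[#2:4@101] asks=[#4:5@104]
After op 5 [order #5] limit_buy(price=104, qty=8): fills=#5x#4:5@104; bids=[#5:3@104 #2:4@101] asks=[-]
After op 6 [order #6] limit_buy(price=103, qty=6): fills=none; bids=[#5:3@104 #6:6@103 #2:4@101] asks=[-]
After op 7 [order #7] market_buy(qty=4): fills=none; bids=[#5:3@104 #6:6@103 #2:4@101] asks=[-]
After op 8 [order #8] limit_buy(price=100, qty=5): fills=none; bids=[#5:3@104 #6:6@103 #2:4@101 #8:5@100] asks=[-]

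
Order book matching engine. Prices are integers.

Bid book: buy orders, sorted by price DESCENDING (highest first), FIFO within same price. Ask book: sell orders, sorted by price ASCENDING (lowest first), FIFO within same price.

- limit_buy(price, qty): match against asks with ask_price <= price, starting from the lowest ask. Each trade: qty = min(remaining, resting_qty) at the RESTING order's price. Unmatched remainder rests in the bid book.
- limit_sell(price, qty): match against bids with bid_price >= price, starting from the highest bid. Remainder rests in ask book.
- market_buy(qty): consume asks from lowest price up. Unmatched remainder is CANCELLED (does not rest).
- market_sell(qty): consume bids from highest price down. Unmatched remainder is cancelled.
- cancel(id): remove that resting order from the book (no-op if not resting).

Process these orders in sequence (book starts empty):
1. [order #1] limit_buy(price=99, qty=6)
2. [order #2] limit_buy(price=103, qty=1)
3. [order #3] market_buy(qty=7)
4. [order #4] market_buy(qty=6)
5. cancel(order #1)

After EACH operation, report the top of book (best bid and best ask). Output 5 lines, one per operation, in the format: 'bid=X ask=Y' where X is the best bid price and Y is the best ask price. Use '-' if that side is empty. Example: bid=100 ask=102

Answer: bid=99 ask=-
bid=103 ask=-
bid=103 ask=-
bid=103 ask=-
bid=103 ask=-

Derivation:
After op 1 [order #1] limit_buy(price=99, qty=6): fills=none; bids=[#1:6@99] asks=[-]
After op 2 [order #2] limit_buy(price=103, qty=1): fills=none; bids=[#2:1@103 #1:6@99] asks=[-]
After op 3 [order #3] market_buy(qty=7): fills=none; bids=[#2:1@103 #1:6@99] asks=[-]
After op 4 [order #4] market_buy(qty=6): fills=none; bids=[#2:1@103 #1:6@99] asks=[-]
After op 5 cancel(order #1): fills=none; bids=[#2:1@103] asks=[-]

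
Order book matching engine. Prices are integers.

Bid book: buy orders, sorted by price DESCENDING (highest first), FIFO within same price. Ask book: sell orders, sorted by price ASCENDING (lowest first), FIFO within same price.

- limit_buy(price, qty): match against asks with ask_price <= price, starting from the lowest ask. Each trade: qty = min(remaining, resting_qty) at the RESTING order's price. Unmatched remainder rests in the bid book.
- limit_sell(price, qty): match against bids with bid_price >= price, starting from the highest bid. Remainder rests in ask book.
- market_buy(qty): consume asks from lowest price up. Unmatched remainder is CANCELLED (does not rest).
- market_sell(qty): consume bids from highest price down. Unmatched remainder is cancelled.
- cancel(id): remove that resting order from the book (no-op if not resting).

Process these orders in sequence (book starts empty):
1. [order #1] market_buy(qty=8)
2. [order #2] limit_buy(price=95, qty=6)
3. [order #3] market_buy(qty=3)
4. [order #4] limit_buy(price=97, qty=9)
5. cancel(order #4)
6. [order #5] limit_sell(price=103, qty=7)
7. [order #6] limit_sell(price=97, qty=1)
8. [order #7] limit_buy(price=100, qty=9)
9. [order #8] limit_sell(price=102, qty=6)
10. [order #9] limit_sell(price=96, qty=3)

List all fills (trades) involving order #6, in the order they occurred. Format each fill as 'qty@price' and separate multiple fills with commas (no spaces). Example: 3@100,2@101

After op 1 [order #1] market_buy(qty=8): fills=none; bids=[-] asks=[-]
After op 2 [order #2] limit_buy(price=95, qty=6): fills=none; bids=[#2:6@95] asks=[-]
After op 3 [order #3] market_buy(qty=3): fills=none; bids=[#2:6@95] asks=[-]
After op 4 [order #4] limit_buy(price=97, qty=9): fills=none; bids=[#4:9@97 #2:6@95] asks=[-]
After op 5 cancel(order #4): fills=none; bids=[#2:6@95] asks=[-]
After op 6 [order #5] limit_sell(price=103, qty=7): fills=none; bids=[#2:6@95] asks=[#5:7@103]
After op 7 [order #6] limit_sell(price=97, qty=1): fills=none; bids=[#2:6@95] asks=[#6:1@97 #5:7@103]
After op 8 [order #7] limit_buy(price=100, qty=9): fills=#7x#6:1@97; bids=[#7:8@100 #2:6@95] asks=[#5:7@103]
After op 9 [order #8] limit_sell(price=102, qty=6): fills=none; bids=[#7:8@100 #2:6@95] asks=[#8:6@102 #5:7@103]
After op 10 [order #9] limit_sell(price=96, qty=3): fills=#7x#9:3@100; bids=[#7:5@100 #2:6@95] asks=[#8:6@102 #5:7@103]

Answer: 1@97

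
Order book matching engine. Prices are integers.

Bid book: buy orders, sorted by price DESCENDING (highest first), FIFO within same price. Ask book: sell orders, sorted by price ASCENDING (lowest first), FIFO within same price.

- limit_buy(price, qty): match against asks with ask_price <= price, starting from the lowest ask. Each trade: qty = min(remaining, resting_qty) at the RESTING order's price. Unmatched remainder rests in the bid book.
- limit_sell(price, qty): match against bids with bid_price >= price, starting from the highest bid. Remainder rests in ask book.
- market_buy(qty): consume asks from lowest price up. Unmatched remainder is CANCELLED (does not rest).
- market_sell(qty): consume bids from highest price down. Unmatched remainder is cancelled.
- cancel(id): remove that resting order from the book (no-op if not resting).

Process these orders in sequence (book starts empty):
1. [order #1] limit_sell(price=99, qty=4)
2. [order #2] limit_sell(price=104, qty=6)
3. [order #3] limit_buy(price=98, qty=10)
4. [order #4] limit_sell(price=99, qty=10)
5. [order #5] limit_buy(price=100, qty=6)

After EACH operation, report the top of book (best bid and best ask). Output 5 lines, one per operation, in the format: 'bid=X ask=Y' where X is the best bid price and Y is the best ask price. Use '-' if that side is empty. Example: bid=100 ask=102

After op 1 [order #1] limit_sell(price=99, qty=4): fills=none; bids=[-] asks=[#1:4@99]
After op 2 [order #2] limit_sell(price=104, qty=6): fills=none; bids=[-] asks=[#1:4@99 #2:6@104]
After op 3 [order #3] limit_buy(price=98, qty=10): fills=none; bids=[#3:10@98] asks=[#1:4@99 #2:6@104]
After op 4 [order #4] limit_sell(price=99, qty=10): fills=none; bids=[#3:10@98] asks=[#1:4@99 #4:10@99 #2:6@104]
After op 5 [order #5] limit_buy(price=100, qty=6): fills=#5x#1:4@99 #5x#4:2@99; bids=[#3:10@98] asks=[#4:8@99 #2:6@104]

Answer: bid=- ask=99
bid=- ask=99
bid=98 ask=99
bid=98 ask=99
bid=98 ask=99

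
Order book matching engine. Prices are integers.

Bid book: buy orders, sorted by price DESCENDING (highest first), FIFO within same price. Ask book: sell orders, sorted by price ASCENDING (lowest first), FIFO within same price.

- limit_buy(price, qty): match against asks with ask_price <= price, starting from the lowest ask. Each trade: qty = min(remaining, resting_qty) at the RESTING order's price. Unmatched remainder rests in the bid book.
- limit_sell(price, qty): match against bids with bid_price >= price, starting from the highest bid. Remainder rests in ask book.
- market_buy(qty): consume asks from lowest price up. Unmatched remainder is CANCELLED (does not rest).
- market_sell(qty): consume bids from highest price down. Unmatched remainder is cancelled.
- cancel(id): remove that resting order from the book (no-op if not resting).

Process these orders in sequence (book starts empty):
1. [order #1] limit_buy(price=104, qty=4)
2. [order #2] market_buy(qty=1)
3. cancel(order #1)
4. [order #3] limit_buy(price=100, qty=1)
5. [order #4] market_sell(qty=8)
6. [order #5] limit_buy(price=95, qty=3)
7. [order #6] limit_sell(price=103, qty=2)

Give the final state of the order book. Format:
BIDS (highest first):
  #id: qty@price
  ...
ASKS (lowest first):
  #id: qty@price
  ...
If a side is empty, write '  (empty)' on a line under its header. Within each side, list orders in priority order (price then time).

Answer: BIDS (highest first):
  #5: 3@95
ASKS (lowest first):
  #6: 2@103

Derivation:
After op 1 [order #1] limit_buy(price=104, qty=4): fills=none; bids=[#1:4@104] asks=[-]
After op 2 [order #2] market_buy(qty=1): fills=none; bids=[#1:4@104] asks=[-]
After op 3 cancel(order #1): fills=none; bids=[-] asks=[-]
After op 4 [order #3] limit_buy(price=100, qty=1): fills=none; bids=[#3:1@100] asks=[-]
After op 5 [order #4] market_sell(qty=8): fills=#3x#4:1@100; bids=[-] asks=[-]
After op 6 [order #5] limit_buy(price=95, qty=3): fills=none; bids=[#5:3@95] asks=[-]
After op 7 [order #6] limit_sell(price=103, qty=2): fills=none; bids=[#5:3@95] asks=[#6:2@103]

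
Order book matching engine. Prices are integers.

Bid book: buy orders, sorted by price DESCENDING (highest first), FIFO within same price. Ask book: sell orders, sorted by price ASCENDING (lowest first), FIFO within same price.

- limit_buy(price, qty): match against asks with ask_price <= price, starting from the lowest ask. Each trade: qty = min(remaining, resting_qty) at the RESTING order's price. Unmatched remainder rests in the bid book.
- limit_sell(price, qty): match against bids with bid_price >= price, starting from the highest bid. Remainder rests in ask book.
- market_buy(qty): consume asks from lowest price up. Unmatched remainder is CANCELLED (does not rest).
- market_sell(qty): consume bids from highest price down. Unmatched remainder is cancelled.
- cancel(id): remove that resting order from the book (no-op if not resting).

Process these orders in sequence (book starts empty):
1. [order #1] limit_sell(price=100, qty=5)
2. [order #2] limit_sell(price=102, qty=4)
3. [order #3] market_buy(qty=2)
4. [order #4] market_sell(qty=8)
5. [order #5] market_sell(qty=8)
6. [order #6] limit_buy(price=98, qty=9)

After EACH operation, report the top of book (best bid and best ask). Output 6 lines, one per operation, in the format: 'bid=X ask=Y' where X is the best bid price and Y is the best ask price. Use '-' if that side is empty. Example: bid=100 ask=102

After op 1 [order #1] limit_sell(price=100, qty=5): fills=none; bids=[-] asks=[#1:5@100]
After op 2 [order #2] limit_sell(price=102, qty=4): fills=none; bids=[-] asks=[#1:5@100 #2:4@102]
After op 3 [order #3] market_buy(qty=2): fills=#3x#1:2@100; bids=[-] asks=[#1:3@100 #2:4@102]
After op 4 [order #4] market_sell(qty=8): fills=none; bids=[-] asks=[#1:3@100 #2:4@102]
After op 5 [order #5] market_sell(qty=8): fills=none; bids=[-] asks=[#1:3@100 #2:4@102]
After op 6 [order #6] limit_buy(price=98, qty=9): fills=none; bids=[#6:9@98] asks=[#1:3@100 #2:4@102]

Answer: bid=- ask=100
bid=- ask=100
bid=- ask=100
bid=- ask=100
bid=- ask=100
bid=98 ask=100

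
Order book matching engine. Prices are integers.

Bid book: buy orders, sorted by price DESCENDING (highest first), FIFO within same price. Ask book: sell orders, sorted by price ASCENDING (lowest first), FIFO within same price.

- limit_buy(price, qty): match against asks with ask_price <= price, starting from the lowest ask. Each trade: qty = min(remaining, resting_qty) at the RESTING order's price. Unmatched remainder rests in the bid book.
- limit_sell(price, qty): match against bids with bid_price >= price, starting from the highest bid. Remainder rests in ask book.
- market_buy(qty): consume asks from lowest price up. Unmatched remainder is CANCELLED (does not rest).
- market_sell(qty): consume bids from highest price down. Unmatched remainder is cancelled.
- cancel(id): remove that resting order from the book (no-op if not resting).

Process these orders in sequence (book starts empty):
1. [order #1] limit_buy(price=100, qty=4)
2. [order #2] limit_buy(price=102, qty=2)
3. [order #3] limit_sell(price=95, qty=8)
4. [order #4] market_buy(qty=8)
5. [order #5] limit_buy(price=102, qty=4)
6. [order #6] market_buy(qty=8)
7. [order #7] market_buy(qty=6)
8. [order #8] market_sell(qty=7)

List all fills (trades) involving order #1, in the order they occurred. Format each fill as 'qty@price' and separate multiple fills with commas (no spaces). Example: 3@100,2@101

Answer: 4@100

Derivation:
After op 1 [order #1] limit_buy(price=100, qty=4): fills=none; bids=[#1:4@100] asks=[-]
After op 2 [order #2] limit_buy(price=102, qty=2): fills=none; bids=[#2:2@102 #1:4@100] asks=[-]
After op 3 [order #3] limit_sell(price=95, qty=8): fills=#2x#3:2@102 #1x#3:4@100; bids=[-] asks=[#3:2@95]
After op 4 [order #4] market_buy(qty=8): fills=#4x#3:2@95; bids=[-] asks=[-]
After op 5 [order #5] limit_buy(price=102, qty=4): fills=none; bids=[#5:4@102] asks=[-]
After op 6 [order #6] market_buy(qty=8): fills=none; bids=[#5:4@102] asks=[-]
After op 7 [order #7] market_buy(qty=6): fills=none; bids=[#5:4@102] asks=[-]
After op 8 [order #8] market_sell(qty=7): fills=#5x#8:4@102; bids=[-] asks=[-]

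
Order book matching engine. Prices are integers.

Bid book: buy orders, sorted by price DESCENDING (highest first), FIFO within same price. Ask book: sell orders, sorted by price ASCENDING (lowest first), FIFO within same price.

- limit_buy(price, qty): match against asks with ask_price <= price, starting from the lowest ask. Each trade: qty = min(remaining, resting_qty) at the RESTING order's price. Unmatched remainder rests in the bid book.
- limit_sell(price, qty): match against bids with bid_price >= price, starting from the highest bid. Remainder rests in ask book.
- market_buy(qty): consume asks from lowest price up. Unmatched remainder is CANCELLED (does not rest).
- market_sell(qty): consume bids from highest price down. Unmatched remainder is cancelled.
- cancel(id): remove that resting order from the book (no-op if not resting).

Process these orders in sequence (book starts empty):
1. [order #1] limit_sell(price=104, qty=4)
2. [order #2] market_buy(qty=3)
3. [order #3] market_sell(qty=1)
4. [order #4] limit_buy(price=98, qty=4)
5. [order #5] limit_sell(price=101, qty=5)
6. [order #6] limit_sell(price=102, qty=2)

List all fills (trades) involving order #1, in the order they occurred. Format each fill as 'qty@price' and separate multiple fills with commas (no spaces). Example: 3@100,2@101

Answer: 3@104

Derivation:
After op 1 [order #1] limit_sell(price=104, qty=4): fills=none; bids=[-] asks=[#1:4@104]
After op 2 [order #2] market_buy(qty=3): fills=#2x#1:3@104; bids=[-] asks=[#1:1@104]
After op 3 [order #3] market_sell(qty=1): fills=none; bids=[-] asks=[#1:1@104]
After op 4 [order #4] limit_buy(price=98, qty=4): fills=none; bids=[#4:4@98] asks=[#1:1@104]
After op 5 [order #5] limit_sell(price=101, qty=5): fills=none; bids=[#4:4@98] asks=[#5:5@101 #1:1@104]
After op 6 [order #6] limit_sell(price=102, qty=2): fills=none; bids=[#4:4@98] asks=[#5:5@101 #6:2@102 #1:1@104]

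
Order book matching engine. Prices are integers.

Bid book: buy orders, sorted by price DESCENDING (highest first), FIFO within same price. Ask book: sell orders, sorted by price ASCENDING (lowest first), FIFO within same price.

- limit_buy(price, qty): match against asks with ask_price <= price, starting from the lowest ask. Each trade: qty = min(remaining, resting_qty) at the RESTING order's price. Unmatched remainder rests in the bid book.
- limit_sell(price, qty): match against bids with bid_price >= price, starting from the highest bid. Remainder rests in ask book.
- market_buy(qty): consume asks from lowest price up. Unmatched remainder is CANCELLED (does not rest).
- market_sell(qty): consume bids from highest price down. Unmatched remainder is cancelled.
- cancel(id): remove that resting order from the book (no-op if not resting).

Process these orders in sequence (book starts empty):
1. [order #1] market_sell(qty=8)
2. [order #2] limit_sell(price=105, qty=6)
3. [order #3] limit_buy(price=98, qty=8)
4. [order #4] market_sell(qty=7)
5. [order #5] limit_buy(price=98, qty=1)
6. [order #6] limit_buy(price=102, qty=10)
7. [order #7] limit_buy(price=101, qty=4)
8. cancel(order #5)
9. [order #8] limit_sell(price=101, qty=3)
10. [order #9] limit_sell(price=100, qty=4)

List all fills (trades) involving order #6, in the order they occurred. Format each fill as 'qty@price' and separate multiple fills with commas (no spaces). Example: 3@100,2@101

After op 1 [order #1] market_sell(qty=8): fills=none; bids=[-] asks=[-]
After op 2 [order #2] limit_sell(price=105, qty=6): fills=none; bids=[-] asks=[#2:6@105]
After op 3 [order #3] limit_buy(price=98, qty=8): fills=none; bids=[#3:8@98] asks=[#2:6@105]
After op 4 [order #4] market_sell(qty=7): fills=#3x#4:7@98; bids=[#3:1@98] asks=[#2:6@105]
After op 5 [order #5] limit_buy(price=98, qty=1): fills=none; bids=[#3:1@98 #5:1@98] asks=[#2:6@105]
After op 6 [order #6] limit_buy(price=102, qty=10): fills=none; bids=[#6:10@102 #3:1@98 #5:1@98] asks=[#2:6@105]
After op 7 [order #7] limit_buy(price=101, qty=4): fills=none; bids=[#6:10@102 #7:4@101 #3:1@98 #5:1@98] asks=[#2:6@105]
After op 8 cancel(order #5): fills=none; bids=[#6:10@102 #7:4@101 #3:1@98] asks=[#2:6@105]
After op 9 [order #8] limit_sell(price=101, qty=3): fills=#6x#8:3@102; bids=[#6:7@102 #7:4@101 #3:1@98] asks=[#2:6@105]
After op 10 [order #9] limit_sell(price=100, qty=4): fills=#6x#9:4@102; bids=[#6:3@102 #7:4@101 #3:1@98] asks=[#2:6@105]

Answer: 3@102,4@102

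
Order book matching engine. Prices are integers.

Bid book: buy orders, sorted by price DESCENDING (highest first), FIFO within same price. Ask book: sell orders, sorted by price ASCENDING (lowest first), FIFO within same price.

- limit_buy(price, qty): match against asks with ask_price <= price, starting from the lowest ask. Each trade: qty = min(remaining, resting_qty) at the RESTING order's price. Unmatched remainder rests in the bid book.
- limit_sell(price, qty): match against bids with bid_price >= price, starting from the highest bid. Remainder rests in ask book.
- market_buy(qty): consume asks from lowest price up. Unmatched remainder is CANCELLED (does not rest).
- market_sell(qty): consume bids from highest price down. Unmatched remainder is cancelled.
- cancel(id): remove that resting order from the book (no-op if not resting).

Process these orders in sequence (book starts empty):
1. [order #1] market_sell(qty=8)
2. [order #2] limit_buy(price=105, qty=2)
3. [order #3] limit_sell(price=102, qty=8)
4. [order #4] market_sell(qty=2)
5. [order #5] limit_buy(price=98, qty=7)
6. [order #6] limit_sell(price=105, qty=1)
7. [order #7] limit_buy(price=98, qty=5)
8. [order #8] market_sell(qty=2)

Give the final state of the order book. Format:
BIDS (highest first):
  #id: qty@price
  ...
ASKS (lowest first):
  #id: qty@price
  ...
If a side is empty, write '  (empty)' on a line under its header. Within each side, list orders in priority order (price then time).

After op 1 [order #1] market_sell(qty=8): fills=none; bids=[-] asks=[-]
After op 2 [order #2] limit_buy(price=105, qty=2): fills=none; bids=[#2:2@105] asks=[-]
After op 3 [order #3] limit_sell(price=102, qty=8): fills=#2x#3:2@105; bids=[-] asks=[#3:6@102]
After op 4 [order #4] market_sell(qty=2): fills=none; bids=[-] asks=[#3:6@102]
After op 5 [order #5] limit_buy(price=98, qty=7): fills=none; bids=[#5:7@98] asks=[#3:6@102]
After op 6 [order #6] limit_sell(price=105, qty=1): fills=none; bids=[#5:7@98] asks=[#3:6@102 #6:1@105]
After op 7 [order #7] limit_buy(price=98, qty=5): fills=none; bids=[#5:7@98 #7:5@98] asks=[#3:6@102 #6:1@105]
After op 8 [order #8] market_sell(qty=2): fills=#5x#8:2@98; bids=[#5:5@98 #7:5@98] asks=[#3:6@102 #6:1@105]

Answer: BIDS (highest first):
  #5: 5@98
  #7: 5@98
ASKS (lowest first):
  #3: 6@102
  #6: 1@105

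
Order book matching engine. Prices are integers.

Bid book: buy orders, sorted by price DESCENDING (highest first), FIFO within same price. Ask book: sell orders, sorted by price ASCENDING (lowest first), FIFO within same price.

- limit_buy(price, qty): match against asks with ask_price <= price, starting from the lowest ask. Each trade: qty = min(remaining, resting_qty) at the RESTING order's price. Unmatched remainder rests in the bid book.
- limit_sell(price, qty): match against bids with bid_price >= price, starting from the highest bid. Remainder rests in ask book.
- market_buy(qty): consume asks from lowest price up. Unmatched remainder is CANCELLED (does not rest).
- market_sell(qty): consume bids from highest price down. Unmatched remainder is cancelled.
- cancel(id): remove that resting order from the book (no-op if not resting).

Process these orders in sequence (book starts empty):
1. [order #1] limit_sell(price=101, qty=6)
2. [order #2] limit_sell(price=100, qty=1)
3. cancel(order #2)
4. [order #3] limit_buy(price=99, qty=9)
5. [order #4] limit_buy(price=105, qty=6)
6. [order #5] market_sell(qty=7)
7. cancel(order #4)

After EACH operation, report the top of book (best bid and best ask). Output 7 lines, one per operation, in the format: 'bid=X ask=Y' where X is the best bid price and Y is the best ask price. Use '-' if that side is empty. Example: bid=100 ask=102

After op 1 [order #1] limit_sell(price=101, qty=6): fills=none; bids=[-] asks=[#1:6@101]
After op 2 [order #2] limit_sell(price=100, qty=1): fills=none; bids=[-] asks=[#2:1@100 #1:6@101]
After op 3 cancel(order #2): fills=none; bids=[-] asks=[#1:6@101]
After op 4 [order #3] limit_buy(price=99, qty=9): fills=none; bids=[#3:9@99] asks=[#1:6@101]
After op 5 [order #4] limit_buy(price=105, qty=6): fills=#4x#1:6@101; bids=[#3:9@99] asks=[-]
After op 6 [order #5] market_sell(qty=7): fills=#3x#5:7@99; bids=[#3:2@99] asks=[-]
After op 7 cancel(order #4): fills=none; bids=[#3:2@99] asks=[-]

Answer: bid=- ask=101
bid=- ask=100
bid=- ask=101
bid=99 ask=101
bid=99 ask=-
bid=99 ask=-
bid=99 ask=-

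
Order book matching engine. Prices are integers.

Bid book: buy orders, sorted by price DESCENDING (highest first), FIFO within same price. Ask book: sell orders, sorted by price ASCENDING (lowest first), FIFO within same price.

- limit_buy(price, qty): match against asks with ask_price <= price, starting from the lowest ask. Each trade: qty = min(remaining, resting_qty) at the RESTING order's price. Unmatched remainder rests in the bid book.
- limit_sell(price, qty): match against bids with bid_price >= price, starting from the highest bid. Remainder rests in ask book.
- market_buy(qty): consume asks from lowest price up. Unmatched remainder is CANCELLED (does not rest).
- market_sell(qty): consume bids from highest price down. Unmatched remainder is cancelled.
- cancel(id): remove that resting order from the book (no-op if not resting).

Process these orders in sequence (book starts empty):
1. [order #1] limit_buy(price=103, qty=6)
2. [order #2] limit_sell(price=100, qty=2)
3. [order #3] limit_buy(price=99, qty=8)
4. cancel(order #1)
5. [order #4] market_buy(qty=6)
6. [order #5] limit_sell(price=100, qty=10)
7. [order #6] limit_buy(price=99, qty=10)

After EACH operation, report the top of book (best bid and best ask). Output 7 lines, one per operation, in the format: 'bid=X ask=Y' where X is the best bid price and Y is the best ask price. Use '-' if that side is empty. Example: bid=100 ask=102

Answer: bid=103 ask=-
bid=103 ask=-
bid=103 ask=-
bid=99 ask=-
bid=99 ask=-
bid=99 ask=100
bid=99 ask=100

Derivation:
After op 1 [order #1] limit_buy(price=103, qty=6): fills=none; bids=[#1:6@103] asks=[-]
After op 2 [order #2] limit_sell(price=100, qty=2): fills=#1x#2:2@103; bids=[#1:4@103] asks=[-]
After op 3 [order #3] limit_buy(price=99, qty=8): fills=none; bids=[#1:4@103 #3:8@99] asks=[-]
After op 4 cancel(order #1): fills=none; bids=[#3:8@99] asks=[-]
After op 5 [order #4] market_buy(qty=6): fills=none; bids=[#3:8@99] asks=[-]
After op 6 [order #5] limit_sell(price=100, qty=10): fills=none; bids=[#3:8@99] asks=[#5:10@100]
After op 7 [order #6] limit_buy(price=99, qty=10): fills=none; bids=[#3:8@99 #6:10@99] asks=[#5:10@100]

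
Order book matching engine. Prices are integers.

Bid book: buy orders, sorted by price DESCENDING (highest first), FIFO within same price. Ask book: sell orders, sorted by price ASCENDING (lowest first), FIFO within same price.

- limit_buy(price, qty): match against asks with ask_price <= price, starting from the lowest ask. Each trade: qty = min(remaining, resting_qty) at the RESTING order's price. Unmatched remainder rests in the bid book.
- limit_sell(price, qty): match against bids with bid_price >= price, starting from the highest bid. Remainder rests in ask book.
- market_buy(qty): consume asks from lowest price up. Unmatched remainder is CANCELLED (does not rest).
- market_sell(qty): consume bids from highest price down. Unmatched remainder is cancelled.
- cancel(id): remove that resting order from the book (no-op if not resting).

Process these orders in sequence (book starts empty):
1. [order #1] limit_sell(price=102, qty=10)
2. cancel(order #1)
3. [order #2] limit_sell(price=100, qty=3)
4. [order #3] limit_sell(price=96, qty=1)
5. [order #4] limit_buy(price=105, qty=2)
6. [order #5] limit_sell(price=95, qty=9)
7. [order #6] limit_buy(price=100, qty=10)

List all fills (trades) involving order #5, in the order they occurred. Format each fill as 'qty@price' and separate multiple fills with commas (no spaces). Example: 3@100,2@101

Answer: 9@95

Derivation:
After op 1 [order #1] limit_sell(price=102, qty=10): fills=none; bids=[-] asks=[#1:10@102]
After op 2 cancel(order #1): fills=none; bids=[-] asks=[-]
After op 3 [order #2] limit_sell(price=100, qty=3): fills=none; bids=[-] asks=[#2:3@100]
After op 4 [order #3] limit_sell(price=96, qty=1): fills=none; bids=[-] asks=[#3:1@96 #2:3@100]
After op 5 [order #4] limit_buy(price=105, qty=2): fills=#4x#3:1@96 #4x#2:1@100; bids=[-] asks=[#2:2@100]
After op 6 [order #5] limit_sell(price=95, qty=9): fills=none; bids=[-] asks=[#5:9@95 #2:2@100]
After op 7 [order #6] limit_buy(price=100, qty=10): fills=#6x#5:9@95 #6x#2:1@100; bids=[-] asks=[#2:1@100]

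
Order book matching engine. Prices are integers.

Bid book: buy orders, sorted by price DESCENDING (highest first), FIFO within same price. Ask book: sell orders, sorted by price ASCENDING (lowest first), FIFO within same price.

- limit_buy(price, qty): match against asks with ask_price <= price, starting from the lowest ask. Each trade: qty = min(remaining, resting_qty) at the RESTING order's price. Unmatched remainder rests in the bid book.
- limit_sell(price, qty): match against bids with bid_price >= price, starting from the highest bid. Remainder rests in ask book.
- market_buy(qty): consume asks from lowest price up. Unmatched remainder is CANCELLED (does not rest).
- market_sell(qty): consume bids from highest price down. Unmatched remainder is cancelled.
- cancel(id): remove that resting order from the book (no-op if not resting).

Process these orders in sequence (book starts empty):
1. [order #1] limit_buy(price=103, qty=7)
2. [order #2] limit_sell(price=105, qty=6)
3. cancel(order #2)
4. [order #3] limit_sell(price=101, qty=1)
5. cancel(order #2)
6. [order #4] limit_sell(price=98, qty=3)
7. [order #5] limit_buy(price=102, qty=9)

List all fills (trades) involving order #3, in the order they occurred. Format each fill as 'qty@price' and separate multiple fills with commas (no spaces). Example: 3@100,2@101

After op 1 [order #1] limit_buy(price=103, qty=7): fills=none; bids=[#1:7@103] asks=[-]
After op 2 [order #2] limit_sell(price=105, qty=6): fills=none; bids=[#1:7@103] asks=[#2:6@105]
After op 3 cancel(order #2): fills=none; bids=[#1:7@103] asks=[-]
After op 4 [order #3] limit_sell(price=101, qty=1): fills=#1x#3:1@103; bids=[#1:6@103] asks=[-]
After op 5 cancel(order #2): fills=none; bids=[#1:6@103] asks=[-]
After op 6 [order #4] limit_sell(price=98, qty=3): fills=#1x#4:3@103; bids=[#1:3@103] asks=[-]
After op 7 [order #5] limit_buy(price=102, qty=9): fills=none; bids=[#1:3@103 #5:9@102] asks=[-]

Answer: 1@103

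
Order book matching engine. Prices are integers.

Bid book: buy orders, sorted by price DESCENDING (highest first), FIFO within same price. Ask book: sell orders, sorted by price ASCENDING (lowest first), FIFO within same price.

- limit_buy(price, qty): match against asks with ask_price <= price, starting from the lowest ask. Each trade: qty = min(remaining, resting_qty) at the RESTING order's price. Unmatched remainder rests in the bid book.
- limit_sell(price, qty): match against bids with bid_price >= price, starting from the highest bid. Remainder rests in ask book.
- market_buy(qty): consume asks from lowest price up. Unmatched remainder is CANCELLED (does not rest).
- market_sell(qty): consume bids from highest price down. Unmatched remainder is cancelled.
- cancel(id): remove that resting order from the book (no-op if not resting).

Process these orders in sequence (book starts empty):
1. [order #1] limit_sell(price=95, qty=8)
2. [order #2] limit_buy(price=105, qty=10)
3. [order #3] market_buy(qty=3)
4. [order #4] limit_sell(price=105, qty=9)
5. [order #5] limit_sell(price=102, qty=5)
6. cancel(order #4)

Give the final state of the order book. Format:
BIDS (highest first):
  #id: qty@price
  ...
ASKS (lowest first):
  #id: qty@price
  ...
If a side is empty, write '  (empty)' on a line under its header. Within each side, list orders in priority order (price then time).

Answer: BIDS (highest first):
  (empty)
ASKS (lowest first):
  #5: 5@102

Derivation:
After op 1 [order #1] limit_sell(price=95, qty=8): fills=none; bids=[-] asks=[#1:8@95]
After op 2 [order #2] limit_buy(price=105, qty=10): fills=#2x#1:8@95; bids=[#2:2@105] asks=[-]
After op 3 [order #3] market_buy(qty=3): fills=none; bids=[#2:2@105] asks=[-]
After op 4 [order #4] limit_sell(price=105, qty=9): fills=#2x#4:2@105; bids=[-] asks=[#4:7@105]
After op 5 [order #5] limit_sell(price=102, qty=5): fills=none; bids=[-] asks=[#5:5@102 #4:7@105]
After op 6 cancel(order #4): fills=none; bids=[-] asks=[#5:5@102]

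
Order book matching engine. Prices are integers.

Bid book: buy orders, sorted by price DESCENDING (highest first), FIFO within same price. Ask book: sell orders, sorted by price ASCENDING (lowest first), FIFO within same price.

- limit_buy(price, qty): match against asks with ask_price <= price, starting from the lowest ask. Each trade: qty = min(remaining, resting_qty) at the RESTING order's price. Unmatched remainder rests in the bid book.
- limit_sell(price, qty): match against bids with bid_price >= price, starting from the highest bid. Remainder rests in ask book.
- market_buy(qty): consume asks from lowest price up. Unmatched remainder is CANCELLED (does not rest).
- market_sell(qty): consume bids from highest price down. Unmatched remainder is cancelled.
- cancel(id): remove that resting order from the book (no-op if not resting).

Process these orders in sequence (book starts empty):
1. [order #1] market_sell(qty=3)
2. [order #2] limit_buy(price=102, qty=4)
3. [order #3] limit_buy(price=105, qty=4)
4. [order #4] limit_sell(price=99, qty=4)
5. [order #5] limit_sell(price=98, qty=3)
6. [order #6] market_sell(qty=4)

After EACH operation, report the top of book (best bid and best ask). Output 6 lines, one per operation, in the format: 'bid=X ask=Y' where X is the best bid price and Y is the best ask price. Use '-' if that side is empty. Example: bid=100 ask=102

After op 1 [order #1] market_sell(qty=3): fills=none; bids=[-] asks=[-]
After op 2 [order #2] limit_buy(price=102, qty=4): fills=none; bids=[#2:4@102] asks=[-]
After op 3 [order #3] limit_buy(price=105, qty=4): fills=none; bids=[#3:4@105 #2:4@102] asks=[-]
After op 4 [order #4] limit_sell(price=99, qty=4): fills=#3x#4:4@105; bids=[#2:4@102] asks=[-]
After op 5 [order #5] limit_sell(price=98, qty=3): fills=#2x#5:3@102; bids=[#2:1@102] asks=[-]
After op 6 [order #6] market_sell(qty=4): fills=#2x#6:1@102; bids=[-] asks=[-]

Answer: bid=- ask=-
bid=102 ask=-
bid=105 ask=-
bid=102 ask=-
bid=102 ask=-
bid=- ask=-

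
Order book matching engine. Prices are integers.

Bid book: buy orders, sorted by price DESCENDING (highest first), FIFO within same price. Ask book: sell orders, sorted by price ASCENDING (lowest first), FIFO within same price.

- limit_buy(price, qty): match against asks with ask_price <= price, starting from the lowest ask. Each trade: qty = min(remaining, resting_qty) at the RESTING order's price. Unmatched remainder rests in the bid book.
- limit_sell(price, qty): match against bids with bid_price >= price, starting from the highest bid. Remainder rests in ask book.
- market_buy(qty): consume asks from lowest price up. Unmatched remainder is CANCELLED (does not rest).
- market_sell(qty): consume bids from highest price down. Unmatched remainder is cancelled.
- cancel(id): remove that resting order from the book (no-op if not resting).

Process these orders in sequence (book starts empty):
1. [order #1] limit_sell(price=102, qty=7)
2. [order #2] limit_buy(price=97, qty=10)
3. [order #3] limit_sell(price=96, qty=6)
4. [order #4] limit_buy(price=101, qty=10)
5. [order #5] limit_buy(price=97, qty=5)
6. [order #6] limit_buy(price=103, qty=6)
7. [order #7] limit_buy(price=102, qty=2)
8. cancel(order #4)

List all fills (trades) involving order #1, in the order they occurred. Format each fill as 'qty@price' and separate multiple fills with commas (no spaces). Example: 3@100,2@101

After op 1 [order #1] limit_sell(price=102, qty=7): fills=none; bids=[-] asks=[#1:7@102]
After op 2 [order #2] limit_buy(price=97, qty=10): fills=none; bids=[#2:10@97] asks=[#1:7@102]
After op 3 [order #3] limit_sell(price=96, qty=6): fills=#2x#3:6@97; bids=[#2:4@97] asks=[#1:7@102]
After op 4 [order #4] limit_buy(price=101, qty=10): fills=none; bids=[#4:10@101 #2:4@97] asks=[#1:7@102]
After op 5 [order #5] limit_buy(price=97, qty=5): fills=none; bids=[#4:10@101 #2:4@97 #5:5@97] asks=[#1:7@102]
After op 6 [order #6] limit_buy(price=103, qty=6): fills=#6x#1:6@102; bids=[#4:10@101 #2:4@97 #5:5@97] asks=[#1:1@102]
After op 7 [order #7] limit_buy(price=102, qty=2): fills=#7x#1:1@102; bids=[#7:1@102 #4:10@101 #2:4@97 #5:5@97] asks=[-]
After op 8 cancel(order #4): fills=none; bids=[#7:1@102 #2:4@97 #5:5@97] asks=[-]

Answer: 6@102,1@102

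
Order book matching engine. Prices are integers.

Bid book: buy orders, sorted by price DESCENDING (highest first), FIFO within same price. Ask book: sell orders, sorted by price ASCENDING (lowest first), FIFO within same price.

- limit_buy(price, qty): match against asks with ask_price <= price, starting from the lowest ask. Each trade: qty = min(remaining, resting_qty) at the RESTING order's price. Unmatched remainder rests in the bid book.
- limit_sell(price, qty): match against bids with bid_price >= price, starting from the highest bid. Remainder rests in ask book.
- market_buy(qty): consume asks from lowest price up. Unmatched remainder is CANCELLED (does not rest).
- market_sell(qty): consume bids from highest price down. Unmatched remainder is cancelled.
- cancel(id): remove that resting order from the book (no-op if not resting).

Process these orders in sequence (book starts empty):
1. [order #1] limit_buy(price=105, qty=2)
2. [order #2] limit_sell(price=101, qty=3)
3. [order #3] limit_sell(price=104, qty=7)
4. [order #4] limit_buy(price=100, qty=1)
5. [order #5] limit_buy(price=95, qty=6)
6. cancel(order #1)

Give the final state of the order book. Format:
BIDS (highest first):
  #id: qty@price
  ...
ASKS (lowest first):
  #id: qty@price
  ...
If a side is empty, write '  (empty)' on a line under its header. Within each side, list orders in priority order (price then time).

After op 1 [order #1] limit_buy(price=105, qty=2): fills=none; bids=[#1:2@105] asks=[-]
After op 2 [order #2] limit_sell(price=101, qty=3): fills=#1x#2:2@105; bids=[-] asks=[#2:1@101]
After op 3 [order #3] limit_sell(price=104, qty=7): fills=none; bids=[-] asks=[#2:1@101 #3:7@104]
After op 4 [order #4] limit_buy(price=100, qty=1): fills=none; bids=[#4:1@100] asks=[#2:1@101 #3:7@104]
After op 5 [order #5] limit_buy(price=95, qty=6): fills=none; bids=[#4:1@100 #5:6@95] asks=[#2:1@101 #3:7@104]
After op 6 cancel(order #1): fills=none; bids=[#4:1@100 #5:6@95] asks=[#2:1@101 #3:7@104]

Answer: BIDS (highest first):
  #4: 1@100
  #5: 6@95
ASKS (lowest first):
  #2: 1@101
  #3: 7@104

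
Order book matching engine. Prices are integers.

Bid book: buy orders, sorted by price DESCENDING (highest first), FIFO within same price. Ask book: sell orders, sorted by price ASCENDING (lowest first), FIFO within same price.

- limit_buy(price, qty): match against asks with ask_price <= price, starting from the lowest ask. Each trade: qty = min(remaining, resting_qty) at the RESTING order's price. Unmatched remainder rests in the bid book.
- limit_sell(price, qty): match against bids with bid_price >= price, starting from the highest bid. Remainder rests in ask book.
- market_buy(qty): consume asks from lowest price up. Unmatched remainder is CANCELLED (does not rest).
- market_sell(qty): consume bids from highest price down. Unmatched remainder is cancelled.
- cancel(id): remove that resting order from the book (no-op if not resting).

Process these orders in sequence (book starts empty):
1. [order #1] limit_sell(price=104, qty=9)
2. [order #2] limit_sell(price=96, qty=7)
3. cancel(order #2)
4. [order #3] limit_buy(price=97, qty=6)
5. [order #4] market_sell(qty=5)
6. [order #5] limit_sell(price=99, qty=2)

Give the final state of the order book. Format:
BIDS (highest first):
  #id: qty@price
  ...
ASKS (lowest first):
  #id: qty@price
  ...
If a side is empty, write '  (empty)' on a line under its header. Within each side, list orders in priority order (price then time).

Answer: BIDS (highest first):
  #3: 1@97
ASKS (lowest first):
  #5: 2@99
  #1: 9@104

Derivation:
After op 1 [order #1] limit_sell(price=104, qty=9): fills=none; bids=[-] asks=[#1:9@104]
After op 2 [order #2] limit_sell(price=96, qty=7): fills=none; bids=[-] asks=[#2:7@96 #1:9@104]
After op 3 cancel(order #2): fills=none; bids=[-] asks=[#1:9@104]
After op 4 [order #3] limit_buy(price=97, qty=6): fills=none; bids=[#3:6@97] asks=[#1:9@104]
After op 5 [order #4] market_sell(qty=5): fills=#3x#4:5@97; bids=[#3:1@97] asks=[#1:9@104]
After op 6 [order #5] limit_sell(price=99, qty=2): fills=none; bids=[#3:1@97] asks=[#5:2@99 #1:9@104]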